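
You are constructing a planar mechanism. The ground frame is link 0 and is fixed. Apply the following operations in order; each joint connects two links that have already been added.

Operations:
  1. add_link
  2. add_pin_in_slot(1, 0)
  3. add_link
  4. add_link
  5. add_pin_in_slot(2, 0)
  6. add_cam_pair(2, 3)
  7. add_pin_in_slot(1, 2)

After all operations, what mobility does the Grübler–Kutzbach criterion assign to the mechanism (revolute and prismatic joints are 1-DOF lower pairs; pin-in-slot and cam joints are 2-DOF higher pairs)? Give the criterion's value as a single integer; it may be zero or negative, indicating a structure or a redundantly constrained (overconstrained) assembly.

link 0 = ground. State L|J1|J2 = 1|0|0
+link1  2|0|0
PS(1,0) f=2→J2  2|0|1
+link2  3|0|1
+link3  4|0|1
PS(2,0) f=2→J2  4|0|2
C(2,3) f=2→J2  4|0|3
PS(1,2) f=2→J2  4|0|4
M = 3(4−1)−2·0−4 = 9−0−4 = 5

M = 5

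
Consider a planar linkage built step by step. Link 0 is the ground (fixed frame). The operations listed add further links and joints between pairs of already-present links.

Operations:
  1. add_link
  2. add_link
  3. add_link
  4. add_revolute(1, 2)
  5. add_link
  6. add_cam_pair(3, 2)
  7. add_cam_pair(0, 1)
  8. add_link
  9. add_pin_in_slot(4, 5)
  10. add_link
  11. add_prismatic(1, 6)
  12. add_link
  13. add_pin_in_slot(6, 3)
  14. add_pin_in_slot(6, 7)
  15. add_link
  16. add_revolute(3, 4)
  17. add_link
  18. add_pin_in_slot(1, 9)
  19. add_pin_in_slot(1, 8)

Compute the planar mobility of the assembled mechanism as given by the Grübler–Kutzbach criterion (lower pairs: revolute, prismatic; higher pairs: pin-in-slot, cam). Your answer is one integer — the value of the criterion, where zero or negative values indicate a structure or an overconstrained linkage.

M = 14

L=1 J1=0 J2=0
add link → L=2 J1=0 J2=0
add link → L=3 J1=0 J2=0
add link → L=4 J1=0 J2=0
R@1,2 dof=1 J1 → L=4 J1=1 J2=0
add link → L=5 J1=1 J2=0
C@3,2 dof=2 J2 → L=5 J1=1 J2=1
C@0,1 dof=2 J2 → L=5 J1=1 J2=2
add link → L=6 J1=1 J2=2
PS@4,5 dof=2 J2 → L=6 J1=1 J2=3
add link → L=7 J1=1 J2=3
P@1,6 dof=1 J1 → L=7 J1=2 J2=3
add link → L=8 J1=2 J2=3
PS@6,3 dof=2 J2 → L=8 J1=2 J2=4
PS@6,7 dof=2 J2 → L=8 J1=2 J2=5
add link → L=9 J1=2 J2=5
R@3,4 dof=1 J1 → L=9 J1=3 J2=5
add link → L=10 J1=3 J2=5
PS@1,9 dof=2 J2 → L=10 J1=3 J2=6
PS@1,8 dof=2 J2 → L=10 J1=3 J2=7
M=3(L−1)−2J1−J2=3·9−2·3−7=14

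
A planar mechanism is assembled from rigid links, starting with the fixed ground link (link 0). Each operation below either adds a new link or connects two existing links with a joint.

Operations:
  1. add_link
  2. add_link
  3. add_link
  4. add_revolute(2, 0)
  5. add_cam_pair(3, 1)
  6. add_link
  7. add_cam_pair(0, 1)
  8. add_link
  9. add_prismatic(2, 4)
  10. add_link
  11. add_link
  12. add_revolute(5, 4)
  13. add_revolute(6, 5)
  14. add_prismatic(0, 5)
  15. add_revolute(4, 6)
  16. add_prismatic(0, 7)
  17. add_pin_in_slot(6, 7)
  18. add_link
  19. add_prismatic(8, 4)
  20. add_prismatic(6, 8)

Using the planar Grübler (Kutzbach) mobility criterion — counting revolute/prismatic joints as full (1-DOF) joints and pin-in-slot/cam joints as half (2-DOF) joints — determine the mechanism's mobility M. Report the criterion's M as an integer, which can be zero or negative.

L=1 J1=0 J2=0
add link → L=2 J1=0 J2=0
add link → L=3 J1=0 J2=0
add link → L=4 J1=0 J2=0
R@2,0 dof=1 J1 → L=4 J1=1 J2=0
C@3,1 dof=2 J2 → L=4 J1=1 J2=1
add link → L=5 J1=1 J2=1
C@0,1 dof=2 J2 → L=5 J1=1 J2=2
add link → L=6 J1=1 J2=2
P@2,4 dof=1 J1 → L=6 J1=2 J2=2
add link → L=7 J1=2 J2=2
add link → L=8 J1=2 J2=2
R@5,4 dof=1 J1 → L=8 J1=3 J2=2
R@6,5 dof=1 J1 → L=8 J1=4 J2=2
P@0,5 dof=1 J1 → L=8 J1=5 J2=2
R@4,6 dof=1 J1 → L=8 J1=6 J2=2
P@0,7 dof=1 J1 → L=8 J1=7 J2=2
PS@6,7 dof=2 J2 → L=8 J1=7 J2=3
add link → L=9 J1=7 J2=3
P@8,4 dof=1 J1 → L=9 J1=8 J2=3
P@6,8 dof=1 J1 → L=9 J1=9 J2=3
M=3(L−1)−2J1−J2=3·8−2·9−3=3

M = 3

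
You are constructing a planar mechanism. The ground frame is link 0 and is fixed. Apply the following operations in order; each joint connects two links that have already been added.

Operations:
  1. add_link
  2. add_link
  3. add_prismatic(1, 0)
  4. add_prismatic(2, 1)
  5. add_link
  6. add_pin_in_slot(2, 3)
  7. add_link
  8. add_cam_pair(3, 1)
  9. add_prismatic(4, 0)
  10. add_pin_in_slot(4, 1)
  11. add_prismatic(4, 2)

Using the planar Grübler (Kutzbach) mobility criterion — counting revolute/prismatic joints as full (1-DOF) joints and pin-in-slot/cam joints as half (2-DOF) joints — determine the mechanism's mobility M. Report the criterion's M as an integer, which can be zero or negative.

L=1 J1=0 J2=0
add link → L=2 J1=0 J2=0
add link → L=3 J1=0 J2=0
P@1,0 dof=1 J1 → L=3 J1=1 J2=0
P@2,1 dof=1 J1 → L=3 J1=2 J2=0
add link → L=4 J1=2 J2=0
PS@2,3 dof=2 J2 → L=4 J1=2 J2=1
add link → L=5 J1=2 J2=1
C@3,1 dof=2 J2 → L=5 J1=2 J2=2
P@4,0 dof=1 J1 → L=5 J1=3 J2=2
PS@4,1 dof=2 J2 → L=5 J1=3 J2=3
P@4,2 dof=1 J1 → L=5 J1=4 J2=3
M=3(L−1)−2J1−J2=3·4−2·4−3=1

M = 1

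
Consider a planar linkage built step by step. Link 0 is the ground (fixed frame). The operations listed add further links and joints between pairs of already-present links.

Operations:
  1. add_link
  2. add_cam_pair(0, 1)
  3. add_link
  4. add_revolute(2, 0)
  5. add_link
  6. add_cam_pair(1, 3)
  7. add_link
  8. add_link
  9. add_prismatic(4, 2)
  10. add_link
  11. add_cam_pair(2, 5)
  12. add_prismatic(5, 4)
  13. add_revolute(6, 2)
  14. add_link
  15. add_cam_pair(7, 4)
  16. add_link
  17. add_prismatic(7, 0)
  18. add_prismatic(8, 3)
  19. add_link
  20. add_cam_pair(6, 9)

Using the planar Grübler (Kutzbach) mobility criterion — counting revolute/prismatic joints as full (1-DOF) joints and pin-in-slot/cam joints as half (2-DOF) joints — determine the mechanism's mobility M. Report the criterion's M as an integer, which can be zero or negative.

M = 10

(L,J1,J2)=(1,0,0); link0 fixed
link1: (2,0,0)
C 0-1 [J2]: (2,0,1)
link2: (3,0,1)
R 2-0 [J1]: (3,1,1)
link3: (4,1,1)
C 1-3 [J2]: (4,1,2)
link4: (5,1,2)
link5: (6,1,2)
P 4-2 [J1]: (6,2,2)
link6: (7,2,2)
C 2-5 [J2]: (7,2,3)
P 5-4 [J1]: (7,3,3)
R 6-2 [J1]: (7,4,3)
link7: (8,4,3)
C 7-4 [J2]: (8,4,4)
link8: (9,4,4)
P 7-0 [J1]: (9,5,4)
P 8-3 [J1]: (9,6,4)
link9: (10,6,4)
C 6-9 [J2]: (10,6,5)
Grübler: 3·9 − 2·6 − 5 = 10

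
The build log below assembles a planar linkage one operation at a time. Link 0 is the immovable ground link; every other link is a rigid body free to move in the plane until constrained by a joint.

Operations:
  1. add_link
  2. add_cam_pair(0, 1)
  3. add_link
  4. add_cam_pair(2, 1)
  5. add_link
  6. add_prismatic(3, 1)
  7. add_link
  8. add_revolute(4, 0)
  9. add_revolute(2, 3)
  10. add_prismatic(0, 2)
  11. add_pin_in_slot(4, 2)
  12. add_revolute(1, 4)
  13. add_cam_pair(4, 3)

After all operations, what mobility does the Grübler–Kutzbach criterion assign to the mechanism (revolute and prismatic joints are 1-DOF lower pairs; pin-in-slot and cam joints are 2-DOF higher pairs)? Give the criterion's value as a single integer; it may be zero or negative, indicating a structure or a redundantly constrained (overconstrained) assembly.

(L,J1,J2)=(1,0,0); link0 fixed
link1: (2,0,0)
C 0-1 [J2]: (2,0,1)
link2: (3,0,1)
C 2-1 [J2]: (3,0,2)
link3: (4,0,2)
P 3-1 [J1]: (4,1,2)
link4: (5,1,2)
R 4-0 [J1]: (5,2,2)
R 2-3 [J1]: (5,3,2)
P 0-2 [J1]: (5,4,2)
PS 4-2 [J2]: (5,4,3)
R 1-4 [J1]: (5,5,3)
C 4-3 [J2]: (5,5,4)
Grübler: 3·4 − 2·5 − 4 = -2

M = -2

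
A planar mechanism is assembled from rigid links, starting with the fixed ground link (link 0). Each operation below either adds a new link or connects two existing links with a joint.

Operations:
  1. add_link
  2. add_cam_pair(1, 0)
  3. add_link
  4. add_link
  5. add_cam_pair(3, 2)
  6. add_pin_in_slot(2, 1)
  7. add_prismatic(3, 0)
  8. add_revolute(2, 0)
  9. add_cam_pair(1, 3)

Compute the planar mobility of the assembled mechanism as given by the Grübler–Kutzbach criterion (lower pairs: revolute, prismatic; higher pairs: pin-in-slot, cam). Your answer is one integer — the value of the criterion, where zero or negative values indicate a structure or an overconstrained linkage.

M = 1

link 0 = ground. State L|J1|J2 = 1|0|0
+link1  2|0|0
C(1,0) f=2→J2  2|0|1
+link2  3|0|1
+link3  4|0|1
C(3,2) f=2→J2  4|0|2
PS(2,1) f=2→J2  4|0|3
P(3,0) f=1→J1  4|1|3
R(2,0) f=1→J1  4|2|3
C(1,3) f=2→J2  4|2|4
M = 3(4−1)−2·2−4 = 9−4−4 = 1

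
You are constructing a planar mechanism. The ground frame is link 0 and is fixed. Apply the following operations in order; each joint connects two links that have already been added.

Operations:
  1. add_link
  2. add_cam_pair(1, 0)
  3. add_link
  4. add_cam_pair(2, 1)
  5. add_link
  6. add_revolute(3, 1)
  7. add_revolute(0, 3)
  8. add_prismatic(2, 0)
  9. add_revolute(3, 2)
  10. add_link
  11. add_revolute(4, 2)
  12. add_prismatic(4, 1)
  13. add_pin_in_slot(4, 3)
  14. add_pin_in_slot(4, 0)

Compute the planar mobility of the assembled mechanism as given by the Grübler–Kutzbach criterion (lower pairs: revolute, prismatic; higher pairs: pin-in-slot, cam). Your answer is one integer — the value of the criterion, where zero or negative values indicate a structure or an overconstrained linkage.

M = -4

ground; <1,0,0>
#1 <2,0,0>
C:1↔0 J2 <2,0,1>
#2 <3,0,1>
C:2↔1 J2 <3,0,2>
#3 <4,0,2>
R:3↔1 J1 <4,1,2>
R:0↔3 J1 <4,2,2>
P:2↔0 J1 <4,3,2>
R:3↔2 J1 <4,4,2>
#4 <5,4,2>
R:4↔2 J1 <5,5,2>
P:4↔1 J1 <5,6,2>
PS:4↔3 J2 <5,6,3>
PS:4↔0 J2 <5,6,4>
3×4 − 2×6 − 1×4 = -4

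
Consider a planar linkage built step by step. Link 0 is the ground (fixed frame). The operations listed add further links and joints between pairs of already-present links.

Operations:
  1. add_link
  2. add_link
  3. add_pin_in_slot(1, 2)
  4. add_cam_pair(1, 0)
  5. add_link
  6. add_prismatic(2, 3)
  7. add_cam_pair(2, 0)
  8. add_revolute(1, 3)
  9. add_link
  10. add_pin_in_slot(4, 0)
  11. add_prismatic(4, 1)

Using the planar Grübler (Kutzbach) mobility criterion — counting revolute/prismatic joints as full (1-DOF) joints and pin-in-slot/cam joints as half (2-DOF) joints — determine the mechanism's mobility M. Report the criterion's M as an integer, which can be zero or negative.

M = 2

link 0 = ground. State L|J1|J2 = 1|0|0
+link1  2|0|0
+link2  3|0|0
PS(1,2) f=2→J2  3|0|1
C(1,0) f=2→J2  3|0|2
+link3  4|0|2
P(2,3) f=1→J1  4|1|2
C(2,0) f=2→J2  4|1|3
R(1,3) f=1→J1  4|2|3
+link4  5|2|3
PS(4,0) f=2→J2  5|2|4
P(4,1) f=1→J1  5|3|4
M = 3(5−1)−2·3−4 = 12−6−4 = 2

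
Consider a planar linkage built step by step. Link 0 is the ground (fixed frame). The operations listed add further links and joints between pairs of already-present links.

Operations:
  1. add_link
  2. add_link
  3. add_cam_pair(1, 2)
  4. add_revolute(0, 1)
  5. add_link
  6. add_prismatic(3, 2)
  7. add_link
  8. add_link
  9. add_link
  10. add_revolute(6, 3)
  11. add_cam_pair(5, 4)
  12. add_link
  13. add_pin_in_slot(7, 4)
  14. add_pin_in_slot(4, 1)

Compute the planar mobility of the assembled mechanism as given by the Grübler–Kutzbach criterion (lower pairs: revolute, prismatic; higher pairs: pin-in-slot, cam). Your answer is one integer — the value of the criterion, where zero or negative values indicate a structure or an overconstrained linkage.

ground; <1,0,0>
#1 <2,0,0>
#2 <3,0,0>
C:1↔2 J2 <3,0,1>
R:0↔1 J1 <3,1,1>
#3 <4,1,1>
P:3↔2 J1 <4,2,1>
#4 <5,2,1>
#5 <6,2,1>
#6 <7,2,1>
R:6↔3 J1 <7,3,1>
C:5↔4 J2 <7,3,2>
#7 <8,3,2>
PS:7↔4 J2 <8,3,3>
PS:4↔1 J2 <8,3,4>
3×7 − 2×3 − 1×4 = 11

M = 11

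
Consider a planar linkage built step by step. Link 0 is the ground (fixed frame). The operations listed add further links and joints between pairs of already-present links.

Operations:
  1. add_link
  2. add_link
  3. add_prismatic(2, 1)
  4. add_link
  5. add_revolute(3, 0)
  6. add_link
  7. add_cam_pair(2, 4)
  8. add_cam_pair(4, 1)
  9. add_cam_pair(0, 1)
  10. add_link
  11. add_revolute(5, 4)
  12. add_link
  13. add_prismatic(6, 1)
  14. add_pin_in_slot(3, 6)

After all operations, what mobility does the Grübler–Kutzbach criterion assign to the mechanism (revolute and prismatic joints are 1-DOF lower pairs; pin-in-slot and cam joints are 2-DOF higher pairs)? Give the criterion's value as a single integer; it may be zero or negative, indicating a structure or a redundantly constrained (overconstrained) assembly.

link 0 = ground. State L|J1|J2 = 1|0|0
+link1  2|0|0
+link2  3|0|0
P(2,1) f=1→J1  3|1|0
+link3  4|1|0
R(3,0) f=1→J1  4|2|0
+link4  5|2|0
C(2,4) f=2→J2  5|2|1
C(4,1) f=2→J2  5|2|2
C(0,1) f=2→J2  5|2|3
+link5  6|2|3
R(5,4) f=1→J1  6|3|3
+link6  7|3|3
P(6,1) f=1→J1  7|4|3
PS(3,6) f=2→J2  7|4|4
M = 3(7−1)−2·4−4 = 18−8−4 = 6

M = 6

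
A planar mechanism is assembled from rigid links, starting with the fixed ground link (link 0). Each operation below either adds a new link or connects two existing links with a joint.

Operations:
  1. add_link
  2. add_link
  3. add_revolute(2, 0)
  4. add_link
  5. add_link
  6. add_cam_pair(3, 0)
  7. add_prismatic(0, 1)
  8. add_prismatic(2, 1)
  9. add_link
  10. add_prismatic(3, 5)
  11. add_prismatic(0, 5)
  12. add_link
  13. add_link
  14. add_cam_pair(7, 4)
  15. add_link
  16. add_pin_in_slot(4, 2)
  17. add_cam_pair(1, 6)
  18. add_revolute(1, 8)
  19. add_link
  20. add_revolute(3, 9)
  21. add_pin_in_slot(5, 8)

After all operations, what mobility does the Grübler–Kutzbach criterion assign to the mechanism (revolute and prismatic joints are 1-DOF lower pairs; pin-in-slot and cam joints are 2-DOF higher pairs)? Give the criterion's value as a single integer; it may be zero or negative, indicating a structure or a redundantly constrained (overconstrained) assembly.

M = 8

L=1 J1=0 J2=0
add link → L=2 J1=0 J2=0
add link → L=3 J1=0 J2=0
R@2,0 dof=1 J1 → L=3 J1=1 J2=0
add link → L=4 J1=1 J2=0
add link → L=5 J1=1 J2=0
C@3,0 dof=2 J2 → L=5 J1=1 J2=1
P@0,1 dof=1 J1 → L=5 J1=2 J2=1
P@2,1 dof=1 J1 → L=5 J1=3 J2=1
add link → L=6 J1=3 J2=1
P@3,5 dof=1 J1 → L=6 J1=4 J2=1
P@0,5 dof=1 J1 → L=6 J1=5 J2=1
add link → L=7 J1=5 J2=1
add link → L=8 J1=5 J2=1
C@7,4 dof=2 J2 → L=8 J1=5 J2=2
add link → L=9 J1=5 J2=2
PS@4,2 dof=2 J2 → L=9 J1=5 J2=3
C@1,6 dof=2 J2 → L=9 J1=5 J2=4
R@1,8 dof=1 J1 → L=9 J1=6 J2=4
add link → L=10 J1=6 J2=4
R@3,9 dof=1 J1 → L=10 J1=7 J2=4
PS@5,8 dof=2 J2 → L=10 J1=7 J2=5
M=3(L−1)−2J1−J2=3·9−2·7−5=8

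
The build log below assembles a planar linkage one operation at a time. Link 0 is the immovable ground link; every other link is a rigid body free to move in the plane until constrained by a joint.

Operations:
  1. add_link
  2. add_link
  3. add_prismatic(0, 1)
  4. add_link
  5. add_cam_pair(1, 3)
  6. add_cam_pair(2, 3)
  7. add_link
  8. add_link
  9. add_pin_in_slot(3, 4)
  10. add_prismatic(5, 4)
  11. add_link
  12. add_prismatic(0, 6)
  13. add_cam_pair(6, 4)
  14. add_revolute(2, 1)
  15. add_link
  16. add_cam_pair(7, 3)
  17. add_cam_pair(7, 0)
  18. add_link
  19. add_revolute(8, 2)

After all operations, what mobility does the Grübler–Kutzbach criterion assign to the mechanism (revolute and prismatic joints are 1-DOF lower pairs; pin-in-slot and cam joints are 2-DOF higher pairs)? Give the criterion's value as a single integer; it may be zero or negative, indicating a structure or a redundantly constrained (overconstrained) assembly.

(L,J1,J2)=(1,0,0); link0 fixed
link1: (2,0,0)
link2: (3,0,0)
P 0-1 [J1]: (3,1,0)
link3: (4,1,0)
C 1-3 [J2]: (4,1,1)
C 2-3 [J2]: (4,1,2)
link4: (5,1,2)
link5: (6,1,2)
PS 3-4 [J2]: (6,1,3)
P 5-4 [J1]: (6,2,3)
link6: (7,2,3)
P 0-6 [J1]: (7,3,3)
C 6-4 [J2]: (7,3,4)
R 2-1 [J1]: (7,4,4)
link7: (8,4,4)
C 7-3 [J2]: (8,4,5)
C 7-0 [J2]: (8,4,6)
link8: (9,4,6)
R 8-2 [J1]: (9,5,6)
Grübler: 3·8 − 2·5 − 6 = 8

M = 8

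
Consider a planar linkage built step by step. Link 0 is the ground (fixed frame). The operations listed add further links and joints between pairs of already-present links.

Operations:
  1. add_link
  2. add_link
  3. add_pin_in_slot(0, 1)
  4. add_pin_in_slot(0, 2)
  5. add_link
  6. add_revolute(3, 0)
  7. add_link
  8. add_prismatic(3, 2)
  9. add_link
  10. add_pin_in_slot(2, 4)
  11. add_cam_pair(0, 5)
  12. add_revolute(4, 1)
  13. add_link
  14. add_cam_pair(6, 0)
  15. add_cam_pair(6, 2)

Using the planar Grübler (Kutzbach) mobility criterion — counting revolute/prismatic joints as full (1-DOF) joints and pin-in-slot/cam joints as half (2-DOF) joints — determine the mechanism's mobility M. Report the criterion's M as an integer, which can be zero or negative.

[1;0;0] (link 0 is ground)
L+ [2;0;0]
L+ [3;0;0]
PS(0,1)∈J2 [3;0;1]
PS(0,2)∈J2 [3;0;2]
L+ [4;0;2]
R(3,0)∈J1 [4;1;2]
L+ [5;1;2]
P(3,2)∈J1 [5;2;2]
L+ [6;2;2]
PS(2,4)∈J2 [6;2;3]
C(0,5)∈J2 [6;2;4]
R(4,1)∈J1 [6;3;4]
L+ [7;3;4]
C(6,0)∈J2 [7;3;5]
C(6,2)∈J2 [7;3;6]
mobility = 18 − 6 − 6 = 6

M = 6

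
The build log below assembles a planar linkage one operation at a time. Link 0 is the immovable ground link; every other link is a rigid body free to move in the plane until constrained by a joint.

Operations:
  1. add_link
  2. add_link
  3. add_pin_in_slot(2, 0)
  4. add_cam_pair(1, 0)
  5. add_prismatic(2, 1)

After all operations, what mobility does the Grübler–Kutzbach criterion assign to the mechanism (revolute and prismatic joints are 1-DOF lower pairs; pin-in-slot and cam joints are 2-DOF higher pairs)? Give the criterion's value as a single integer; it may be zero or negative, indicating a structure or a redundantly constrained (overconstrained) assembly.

M = 2

[1;0;0] (link 0 is ground)
L+ [2;0;0]
L+ [3;0;0]
PS(2,0)∈J2 [3;0;1]
C(1,0)∈J2 [3;0;2]
P(2,1)∈J1 [3;1;2]
mobility = 6 − 2 − 2 = 2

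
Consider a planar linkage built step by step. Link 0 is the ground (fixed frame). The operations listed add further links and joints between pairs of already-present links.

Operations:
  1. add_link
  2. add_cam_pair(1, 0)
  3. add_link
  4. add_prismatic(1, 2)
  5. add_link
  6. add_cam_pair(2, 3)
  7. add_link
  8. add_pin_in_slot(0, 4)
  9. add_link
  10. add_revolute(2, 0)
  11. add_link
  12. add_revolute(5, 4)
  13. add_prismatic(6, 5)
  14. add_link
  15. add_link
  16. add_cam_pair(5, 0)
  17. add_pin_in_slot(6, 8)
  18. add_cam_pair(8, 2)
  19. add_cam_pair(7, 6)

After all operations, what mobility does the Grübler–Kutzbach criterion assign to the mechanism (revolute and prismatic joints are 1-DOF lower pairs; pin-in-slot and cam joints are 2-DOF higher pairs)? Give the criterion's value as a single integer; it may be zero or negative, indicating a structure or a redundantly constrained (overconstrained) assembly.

M = 9

link 0 = ground. State L|J1|J2 = 1|0|0
+link1  2|0|0
C(1,0) f=2→J2  2|0|1
+link2  3|0|1
P(1,2) f=1→J1  3|1|1
+link3  4|1|1
C(2,3) f=2→J2  4|1|2
+link4  5|1|2
PS(0,4) f=2→J2  5|1|3
+link5  6|1|3
R(2,0) f=1→J1  6|2|3
+link6  7|2|3
R(5,4) f=1→J1  7|3|3
P(6,5) f=1→J1  7|4|3
+link7  8|4|3
+link8  9|4|3
C(5,0) f=2→J2  9|4|4
PS(6,8) f=2→J2  9|4|5
C(8,2) f=2→J2  9|4|6
C(7,6) f=2→J2  9|4|7
M = 3(9−1)−2·4−7 = 24−8−7 = 9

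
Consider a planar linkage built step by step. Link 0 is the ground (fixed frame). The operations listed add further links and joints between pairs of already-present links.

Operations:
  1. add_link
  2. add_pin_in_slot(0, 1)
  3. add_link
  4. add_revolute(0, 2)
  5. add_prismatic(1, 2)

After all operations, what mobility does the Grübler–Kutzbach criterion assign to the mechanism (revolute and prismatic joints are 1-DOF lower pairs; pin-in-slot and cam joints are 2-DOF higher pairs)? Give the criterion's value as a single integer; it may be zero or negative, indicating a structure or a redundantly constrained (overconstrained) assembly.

ground; <1,0,0>
#1 <2,0,0>
PS:0↔1 J2 <2,0,1>
#2 <3,0,1>
R:0↔2 J1 <3,1,1>
P:1↔2 J1 <3,2,1>
3×2 − 2×2 − 1×1 = 1

M = 1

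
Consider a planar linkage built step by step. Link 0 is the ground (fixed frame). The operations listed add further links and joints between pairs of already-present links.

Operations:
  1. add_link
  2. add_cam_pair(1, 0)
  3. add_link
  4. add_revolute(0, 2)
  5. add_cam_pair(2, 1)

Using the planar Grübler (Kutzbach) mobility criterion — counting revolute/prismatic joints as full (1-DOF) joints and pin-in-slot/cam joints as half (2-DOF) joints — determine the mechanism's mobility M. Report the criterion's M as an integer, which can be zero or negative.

M = 2

ground; <1,0,0>
#1 <2,0,0>
C:1↔0 J2 <2,0,1>
#2 <3,0,1>
R:0↔2 J1 <3,1,1>
C:2↔1 J2 <3,1,2>
3×2 − 2×1 − 1×2 = 2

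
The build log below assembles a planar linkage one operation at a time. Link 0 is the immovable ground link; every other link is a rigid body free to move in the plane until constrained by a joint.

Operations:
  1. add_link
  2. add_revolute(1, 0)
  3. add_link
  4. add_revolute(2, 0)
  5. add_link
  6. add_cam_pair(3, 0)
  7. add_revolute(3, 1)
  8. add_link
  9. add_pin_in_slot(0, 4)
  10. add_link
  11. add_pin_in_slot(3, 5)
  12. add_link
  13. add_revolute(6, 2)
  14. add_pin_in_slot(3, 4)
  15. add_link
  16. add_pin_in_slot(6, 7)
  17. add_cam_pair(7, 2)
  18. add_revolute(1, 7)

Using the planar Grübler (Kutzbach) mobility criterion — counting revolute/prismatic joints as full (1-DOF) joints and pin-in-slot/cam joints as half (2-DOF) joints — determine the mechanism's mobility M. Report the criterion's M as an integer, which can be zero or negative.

M = 5

[1;0;0] (link 0 is ground)
L+ [2;0;0]
R(1,0)∈J1 [2;1;0]
L+ [3;1;0]
R(2,0)∈J1 [3;2;0]
L+ [4;2;0]
C(3,0)∈J2 [4;2;1]
R(3,1)∈J1 [4;3;1]
L+ [5;3;1]
PS(0,4)∈J2 [5;3;2]
L+ [6;3;2]
PS(3,5)∈J2 [6;3;3]
L+ [7;3;3]
R(6,2)∈J1 [7;4;3]
PS(3,4)∈J2 [7;4;4]
L+ [8;4;4]
PS(6,7)∈J2 [8;4;5]
C(7,2)∈J2 [8;4;6]
R(1,7)∈J1 [8;5;6]
mobility = 21 − 10 − 6 = 5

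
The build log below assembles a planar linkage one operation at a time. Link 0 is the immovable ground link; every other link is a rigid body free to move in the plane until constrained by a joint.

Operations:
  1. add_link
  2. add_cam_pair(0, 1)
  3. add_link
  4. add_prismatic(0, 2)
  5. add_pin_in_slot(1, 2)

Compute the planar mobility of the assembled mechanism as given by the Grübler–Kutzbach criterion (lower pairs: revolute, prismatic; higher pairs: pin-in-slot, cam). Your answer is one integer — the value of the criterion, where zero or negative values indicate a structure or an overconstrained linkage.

M = 2

link 0 = ground. State L|J1|J2 = 1|0|0
+link1  2|0|0
C(0,1) f=2→J2  2|0|1
+link2  3|0|1
P(0,2) f=1→J1  3|1|1
PS(1,2) f=2→J2  3|1|2
M = 3(3−1)−2·1−2 = 6−2−2 = 2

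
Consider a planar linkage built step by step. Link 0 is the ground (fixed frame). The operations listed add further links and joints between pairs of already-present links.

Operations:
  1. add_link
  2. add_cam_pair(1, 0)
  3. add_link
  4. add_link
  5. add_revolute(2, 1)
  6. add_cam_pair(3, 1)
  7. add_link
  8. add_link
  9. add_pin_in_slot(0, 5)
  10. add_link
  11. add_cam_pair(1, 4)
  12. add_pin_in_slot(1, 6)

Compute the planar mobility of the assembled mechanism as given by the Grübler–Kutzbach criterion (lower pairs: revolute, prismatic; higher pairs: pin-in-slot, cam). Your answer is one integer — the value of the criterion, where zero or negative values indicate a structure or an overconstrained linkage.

ground; <1,0,0>
#1 <2,0,0>
C:1↔0 J2 <2,0,1>
#2 <3,0,1>
#3 <4,0,1>
R:2↔1 J1 <4,1,1>
C:3↔1 J2 <4,1,2>
#4 <5,1,2>
#5 <6,1,2>
PS:0↔5 J2 <6,1,3>
#6 <7,1,3>
C:1↔4 J2 <7,1,4>
PS:1↔6 J2 <7,1,5>
3×6 − 2×1 − 1×5 = 11

M = 11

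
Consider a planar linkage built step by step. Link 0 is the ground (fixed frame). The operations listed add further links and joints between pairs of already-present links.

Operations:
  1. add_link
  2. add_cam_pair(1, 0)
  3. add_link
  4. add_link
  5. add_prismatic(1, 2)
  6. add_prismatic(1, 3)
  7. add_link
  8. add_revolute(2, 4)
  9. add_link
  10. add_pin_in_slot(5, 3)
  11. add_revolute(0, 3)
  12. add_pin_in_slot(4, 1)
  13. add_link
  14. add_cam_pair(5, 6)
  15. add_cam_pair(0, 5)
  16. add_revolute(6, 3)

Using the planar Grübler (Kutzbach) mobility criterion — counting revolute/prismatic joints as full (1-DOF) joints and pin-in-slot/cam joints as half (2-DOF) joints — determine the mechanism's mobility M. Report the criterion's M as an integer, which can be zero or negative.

(L,J1,J2)=(1,0,0); link0 fixed
link1: (2,0,0)
C 1-0 [J2]: (2,0,1)
link2: (3,0,1)
link3: (4,0,1)
P 1-2 [J1]: (4,1,1)
P 1-3 [J1]: (4,2,1)
link4: (5,2,1)
R 2-4 [J1]: (5,3,1)
link5: (6,3,1)
PS 5-3 [J2]: (6,3,2)
R 0-3 [J1]: (6,4,2)
PS 4-1 [J2]: (6,4,3)
link6: (7,4,3)
C 5-6 [J2]: (7,4,4)
C 0-5 [J2]: (7,4,5)
R 6-3 [J1]: (7,5,5)
Grübler: 3·6 − 2·5 − 5 = 3

M = 3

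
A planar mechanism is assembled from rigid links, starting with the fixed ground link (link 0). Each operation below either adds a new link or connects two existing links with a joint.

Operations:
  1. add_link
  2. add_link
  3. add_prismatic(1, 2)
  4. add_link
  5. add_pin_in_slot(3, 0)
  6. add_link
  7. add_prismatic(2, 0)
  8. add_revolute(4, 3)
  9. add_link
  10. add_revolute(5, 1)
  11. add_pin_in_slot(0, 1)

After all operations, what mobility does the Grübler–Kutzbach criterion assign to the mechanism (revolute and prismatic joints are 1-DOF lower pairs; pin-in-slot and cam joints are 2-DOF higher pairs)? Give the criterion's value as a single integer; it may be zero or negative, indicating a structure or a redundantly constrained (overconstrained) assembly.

M = 5

link 0 = ground. State L|J1|J2 = 1|0|0
+link1  2|0|0
+link2  3|0|0
P(1,2) f=1→J1  3|1|0
+link3  4|1|0
PS(3,0) f=2→J2  4|1|1
+link4  5|1|1
P(2,0) f=1→J1  5|2|1
R(4,3) f=1→J1  5|3|1
+link5  6|3|1
R(5,1) f=1→J1  6|4|1
PS(0,1) f=2→J2  6|4|2
M = 3(6−1)−2·4−2 = 15−8−2 = 5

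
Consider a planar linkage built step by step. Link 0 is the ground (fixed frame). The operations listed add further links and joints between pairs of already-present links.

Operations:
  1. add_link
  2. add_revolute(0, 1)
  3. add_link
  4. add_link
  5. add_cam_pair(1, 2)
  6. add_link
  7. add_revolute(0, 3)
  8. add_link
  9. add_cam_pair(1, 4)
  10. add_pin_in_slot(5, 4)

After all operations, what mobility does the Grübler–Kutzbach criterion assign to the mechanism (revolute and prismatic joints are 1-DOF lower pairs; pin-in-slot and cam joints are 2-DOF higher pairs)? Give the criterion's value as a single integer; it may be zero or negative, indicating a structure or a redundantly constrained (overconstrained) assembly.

ground; <1,0,0>
#1 <2,0,0>
R:0↔1 J1 <2,1,0>
#2 <3,1,0>
#3 <4,1,0>
C:1↔2 J2 <4,1,1>
#4 <5,1,1>
R:0↔3 J1 <5,2,1>
#5 <6,2,1>
C:1↔4 J2 <6,2,2>
PS:5↔4 J2 <6,2,3>
3×5 − 2×2 − 1×3 = 8

M = 8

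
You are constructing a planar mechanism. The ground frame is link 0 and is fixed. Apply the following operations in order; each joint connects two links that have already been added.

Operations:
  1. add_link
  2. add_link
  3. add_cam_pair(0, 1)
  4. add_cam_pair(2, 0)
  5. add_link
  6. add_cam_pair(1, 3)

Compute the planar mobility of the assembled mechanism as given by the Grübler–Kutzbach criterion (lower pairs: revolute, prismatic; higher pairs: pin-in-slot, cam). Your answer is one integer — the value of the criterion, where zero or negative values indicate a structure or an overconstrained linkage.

M = 6

[1;0;0] (link 0 is ground)
L+ [2;0;0]
L+ [3;0;0]
C(0,1)∈J2 [3;0;1]
C(2,0)∈J2 [3;0;2]
L+ [4;0;2]
C(1,3)∈J2 [4;0;3]
mobility = 9 − 0 − 3 = 6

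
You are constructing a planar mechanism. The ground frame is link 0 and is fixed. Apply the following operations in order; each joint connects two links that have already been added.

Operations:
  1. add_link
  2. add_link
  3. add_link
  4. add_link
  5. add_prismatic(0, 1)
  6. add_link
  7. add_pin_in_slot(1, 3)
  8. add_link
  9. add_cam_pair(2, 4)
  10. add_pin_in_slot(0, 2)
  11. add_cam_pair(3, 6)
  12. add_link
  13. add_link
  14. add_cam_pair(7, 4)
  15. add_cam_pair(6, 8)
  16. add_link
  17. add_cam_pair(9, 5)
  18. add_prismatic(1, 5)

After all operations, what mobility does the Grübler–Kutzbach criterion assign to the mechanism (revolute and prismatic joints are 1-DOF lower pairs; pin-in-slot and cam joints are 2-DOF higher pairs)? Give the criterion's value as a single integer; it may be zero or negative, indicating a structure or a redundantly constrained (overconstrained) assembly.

M = 16

L=1 J1=0 J2=0
add link → L=2 J1=0 J2=0
add link → L=3 J1=0 J2=0
add link → L=4 J1=0 J2=0
add link → L=5 J1=0 J2=0
P@0,1 dof=1 J1 → L=5 J1=1 J2=0
add link → L=6 J1=1 J2=0
PS@1,3 dof=2 J2 → L=6 J1=1 J2=1
add link → L=7 J1=1 J2=1
C@2,4 dof=2 J2 → L=7 J1=1 J2=2
PS@0,2 dof=2 J2 → L=7 J1=1 J2=3
C@3,6 dof=2 J2 → L=7 J1=1 J2=4
add link → L=8 J1=1 J2=4
add link → L=9 J1=1 J2=4
C@7,4 dof=2 J2 → L=9 J1=1 J2=5
C@6,8 dof=2 J2 → L=9 J1=1 J2=6
add link → L=10 J1=1 J2=6
C@9,5 dof=2 J2 → L=10 J1=1 J2=7
P@1,5 dof=1 J1 → L=10 J1=2 J2=7
M=3(L−1)−2J1−J2=3·9−2·2−7=16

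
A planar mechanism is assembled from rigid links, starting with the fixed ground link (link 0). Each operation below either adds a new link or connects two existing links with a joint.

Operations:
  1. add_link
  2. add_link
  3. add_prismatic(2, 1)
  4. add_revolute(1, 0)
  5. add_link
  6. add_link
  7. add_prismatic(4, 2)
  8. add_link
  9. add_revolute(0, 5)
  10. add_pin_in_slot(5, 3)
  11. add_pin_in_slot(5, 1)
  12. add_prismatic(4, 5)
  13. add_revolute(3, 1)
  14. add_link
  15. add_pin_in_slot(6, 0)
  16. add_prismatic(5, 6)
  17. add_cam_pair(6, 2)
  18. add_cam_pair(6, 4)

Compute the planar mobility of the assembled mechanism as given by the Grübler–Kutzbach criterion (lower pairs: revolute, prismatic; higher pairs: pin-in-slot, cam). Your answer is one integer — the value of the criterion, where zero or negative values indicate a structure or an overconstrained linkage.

M = -1

ground; <1,0,0>
#1 <2,0,0>
#2 <3,0,0>
P:2↔1 J1 <3,1,0>
R:1↔0 J1 <3,2,0>
#3 <4,2,0>
#4 <5,2,0>
P:4↔2 J1 <5,3,0>
#5 <6,3,0>
R:0↔5 J1 <6,4,0>
PS:5↔3 J2 <6,4,1>
PS:5↔1 J2 <6,4,2>
P:4↔5 J1 <6,5,2>
R:3↔1 J1 <6,6,2>
#6 <7,6,2>
PS:6↔0 J2 <7,6,3>
P:5↔6 J1 <7,7,3>
C:6↔2 J2 <7,7,4>
C:6↔4 J2 <7,7,5>
3×6 − 2×7 − 1×5 = -1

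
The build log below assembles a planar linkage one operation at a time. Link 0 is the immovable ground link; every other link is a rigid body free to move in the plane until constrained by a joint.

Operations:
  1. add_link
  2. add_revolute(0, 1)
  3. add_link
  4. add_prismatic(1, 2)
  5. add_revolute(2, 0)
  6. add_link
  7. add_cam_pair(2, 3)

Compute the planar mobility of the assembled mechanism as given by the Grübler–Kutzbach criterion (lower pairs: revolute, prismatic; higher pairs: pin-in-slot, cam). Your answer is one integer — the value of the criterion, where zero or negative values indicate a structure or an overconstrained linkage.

(L,J1,J2)=(1,0,0); link0 fixed
link1: (2,0,0)
R 0-1 [J1]: (2,1,0)
link2: (3,1,0)
P 1-2 [J1]: (3,2,0)
R 2-0 [J1]: (3,3,0)
link3: (4,3,0)
C 2-3 [J2]: (4,3,1)
Grübler: 3·3 − 2·3 − 1 = 2

M = 2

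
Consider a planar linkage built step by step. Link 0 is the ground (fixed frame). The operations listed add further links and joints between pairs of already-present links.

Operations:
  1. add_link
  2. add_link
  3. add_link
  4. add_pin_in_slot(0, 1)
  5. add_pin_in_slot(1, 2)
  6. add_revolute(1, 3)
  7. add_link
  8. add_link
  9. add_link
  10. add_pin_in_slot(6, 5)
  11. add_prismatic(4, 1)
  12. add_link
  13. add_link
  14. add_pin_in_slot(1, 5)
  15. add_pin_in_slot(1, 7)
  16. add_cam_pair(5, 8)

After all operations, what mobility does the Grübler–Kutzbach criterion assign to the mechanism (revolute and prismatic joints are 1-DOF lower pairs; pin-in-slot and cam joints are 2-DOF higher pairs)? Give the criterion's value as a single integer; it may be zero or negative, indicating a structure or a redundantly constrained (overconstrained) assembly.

M = 14

ground; <1,0,0>
#1 <2,0,0>
#2 <3,0,0>
#3 <4,0,0>
PS:0↔1 J2 <4,0,1>
PS:1↔2 J2 <4,0,2>
R:1↔3 J1 <4,1,2>
#4 <5,1,2>
#5 <6,1,2>
#6 <7,1,2>
PS:6↔5 J2 <7,1,3>
P:4↔1 J1 <7,2,3>
#7 <8,2,3>
#8 <9,2,3>
PS:1↔5 J2 <9,2,4>
PS:1↔7 J2 <9,2,5>
C:5↔8 J2 <9,2,6>
3×8 − 2×2 − 1×6 = 14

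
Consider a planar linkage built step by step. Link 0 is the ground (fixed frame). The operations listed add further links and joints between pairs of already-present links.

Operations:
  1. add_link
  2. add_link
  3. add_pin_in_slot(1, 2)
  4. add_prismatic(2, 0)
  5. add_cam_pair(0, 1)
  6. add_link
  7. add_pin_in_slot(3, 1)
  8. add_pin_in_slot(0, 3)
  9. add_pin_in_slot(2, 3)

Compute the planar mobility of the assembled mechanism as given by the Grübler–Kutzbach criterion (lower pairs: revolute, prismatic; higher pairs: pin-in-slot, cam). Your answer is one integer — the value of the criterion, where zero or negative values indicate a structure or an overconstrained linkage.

M = 2

L=1 J1=0 J2=0
add link → L=2 J1=0 J2=0
add link → L=3 J1=0 J2=0
PS@1,2 dof=2 J2 → L=3 J1=0 J2=1
P@2,0 dof=1 J1 → L=3 J1=1 J2=1
C@0,1 dof=2 J2 → L=3 J1=1 J2=2
add link → L=4 J1=1 J2=2
PS@3,1 dof=2 J2 → L=4 J1=1 J2=3
PS@0,3 dof=2 J2 → L=4 J1=1 J2=4
PS@2,3 dof=2 J2 → L=4 J1=1 J2=5
M=3(L−1)−2J1−J2=3·3−2·1−5=2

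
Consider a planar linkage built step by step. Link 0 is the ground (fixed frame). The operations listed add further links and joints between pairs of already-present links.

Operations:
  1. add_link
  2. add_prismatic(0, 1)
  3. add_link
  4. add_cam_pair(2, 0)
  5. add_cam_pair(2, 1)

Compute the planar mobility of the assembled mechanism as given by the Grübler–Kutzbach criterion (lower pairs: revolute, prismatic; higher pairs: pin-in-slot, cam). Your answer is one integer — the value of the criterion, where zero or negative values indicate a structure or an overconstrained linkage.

[1;0;0] (link 0 is ground)
L+ [2;0;0]
P(0,1)∈J1 [2;1;0]
L+ [3;1;0]
C(2,0)∈J2 [3;1;1]
C(2,1)∈J2 [3;1;2]
mobility = 6 − 2 − 2 = 2

M = 2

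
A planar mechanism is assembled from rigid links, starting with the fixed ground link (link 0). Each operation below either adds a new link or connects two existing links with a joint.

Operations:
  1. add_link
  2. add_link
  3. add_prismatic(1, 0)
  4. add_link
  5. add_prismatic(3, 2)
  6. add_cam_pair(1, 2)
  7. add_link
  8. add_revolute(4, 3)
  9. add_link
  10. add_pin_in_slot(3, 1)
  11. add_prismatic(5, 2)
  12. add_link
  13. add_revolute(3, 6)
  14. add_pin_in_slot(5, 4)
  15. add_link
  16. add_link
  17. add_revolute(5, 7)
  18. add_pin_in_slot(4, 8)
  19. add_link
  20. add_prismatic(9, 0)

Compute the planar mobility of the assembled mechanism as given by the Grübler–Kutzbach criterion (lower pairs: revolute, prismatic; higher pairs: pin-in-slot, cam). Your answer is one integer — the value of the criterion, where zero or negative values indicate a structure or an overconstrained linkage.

L=1 J1=0 J2=0
add link → L=2 J1=0 J2=0
add link → L=3 J1=0 J2=0
P@1,0 dof=1 J1 → L=3 J1=1 J2=0
add link → L=4 J1=1 J2=0
P@3,2 dof=1 J1 → L=4 J1=2 J2=0
C@1,2 dof=2 J2 → L=4 J1=2 J2=1
add link → L=5 J1=2 J2=1
R@4,3 dof=1 J1 → L=5 J1=3 J2=1
add link → L=6 J1=3 J2=1
PS@3,1 dof=2 J2 → L=6 J1=3 J2=2
P@5,2 dof=1 J1 → L=6 J1=4 J2=2
add link → L=7 J1=4 J2=2
R@3,6 dof=1 J1 → L=7 J1=5 J2=2
PS@5,4 dof=2 J2 → L=7 J1=5 J2=3
add link → L=8 J1=5 J2=3
add link → L=9 J1=5 J2=3
R@5,7 dof=1 J1 → L=9 J1=6 J2=3
PS@4,8 dof=2 J2 → L=9 J1=6 J2=4
add link → L=10 J1=6 J2=4
P@9,0 dof=1 J1 → L=10 J1=7 J2=4
M=3(L−1)−2J1−J2=3·9−2·7−4=9

M = 9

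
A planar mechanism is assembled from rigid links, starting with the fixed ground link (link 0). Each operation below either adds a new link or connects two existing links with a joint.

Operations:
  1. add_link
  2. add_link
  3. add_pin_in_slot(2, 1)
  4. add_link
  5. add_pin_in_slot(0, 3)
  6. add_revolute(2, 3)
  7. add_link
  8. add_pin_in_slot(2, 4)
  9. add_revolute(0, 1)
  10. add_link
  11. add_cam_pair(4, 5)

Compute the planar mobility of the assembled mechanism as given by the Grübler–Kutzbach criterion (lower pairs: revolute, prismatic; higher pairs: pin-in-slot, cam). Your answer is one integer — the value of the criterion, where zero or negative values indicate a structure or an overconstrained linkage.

L=1 J1=0 J2=0
add link → L=2 J1=0 J2=0
add link → L=3 J1=0 J2=0
PS@2,1 dof=2 J2 → L=3 J1=0 J2=1
add link → L=4 J1=0 J2=1
PS@0,3 dof=2 J2 → L=4 J1=0 J2=2
R@2,3 dof=1 J1 → L=4 J1=1 J2=2
add link → L=5 J1=1 J2=2
PS@2,4 dof=2 J2 → L=5 J1=1 J2=3
R@0,1 dof=1 J1 → L=5 J1=2 J2=3
add link → L=6 J1=2 J2=3
C@4,5 dof=2 J2 → L=6 J1=2 J2=4
M=3(L−1)−2J1−J2=3·5−2·2−4=7

M = 7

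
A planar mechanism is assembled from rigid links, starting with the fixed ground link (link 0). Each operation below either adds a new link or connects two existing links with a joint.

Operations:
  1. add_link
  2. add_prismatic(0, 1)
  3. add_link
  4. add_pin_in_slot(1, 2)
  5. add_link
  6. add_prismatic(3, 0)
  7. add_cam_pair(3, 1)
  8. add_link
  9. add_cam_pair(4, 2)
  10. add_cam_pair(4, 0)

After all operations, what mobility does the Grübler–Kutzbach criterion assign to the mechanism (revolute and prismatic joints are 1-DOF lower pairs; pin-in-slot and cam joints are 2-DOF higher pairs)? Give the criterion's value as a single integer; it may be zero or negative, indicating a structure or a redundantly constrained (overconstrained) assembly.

ground; <1,0,0>
#1 <2,0,0>
P:0↔1 J1 <2,1,0>
#2 <3,1,0>
PS:1↔2 J2 <3,1,1>
#3 <4,1,1>
P:3↔0 J1 <4,2,1>
C:3↔1 J2 <4,2,2>
#4 <5,2,2>
C:4↔2 J2 <5,2,3>
C:4↔0 J2 <5,2,4>
3×4 − 2×2 − 1×4 = 4

M = 4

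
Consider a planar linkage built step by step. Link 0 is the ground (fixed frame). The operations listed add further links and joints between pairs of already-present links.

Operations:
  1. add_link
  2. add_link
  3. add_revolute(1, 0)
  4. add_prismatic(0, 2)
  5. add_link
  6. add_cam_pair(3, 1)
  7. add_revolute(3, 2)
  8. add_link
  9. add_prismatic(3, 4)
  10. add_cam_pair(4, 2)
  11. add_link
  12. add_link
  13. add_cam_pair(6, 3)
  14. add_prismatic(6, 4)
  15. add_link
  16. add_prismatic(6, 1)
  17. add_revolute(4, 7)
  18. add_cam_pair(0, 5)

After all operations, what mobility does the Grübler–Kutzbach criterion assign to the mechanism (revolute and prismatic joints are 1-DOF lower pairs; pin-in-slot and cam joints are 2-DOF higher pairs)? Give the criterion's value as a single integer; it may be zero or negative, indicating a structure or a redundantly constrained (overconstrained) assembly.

link 0 = ground. State L|J1|J2 = 1|0|0
+link1  2|0|0
+link2  3|0|0
R(1,0) f=1→J1  3|1|0
P(0,2) f=1→J1  3|2|0
+link3  4|2|0
C(3,1) f=2→J2  4|2|1
R(3,2) f=1→J1  4|3|1
+link4  5|3|1
P(3,4) f=1→J1  5|4|1
C(4,2) f=2→J2  5|4|2
+link5  6|4|2
+link6  7|4|2
C(6,3) f=2→J2  7|4|3
P(6,4) f=1→J1  7|5|3
+link7  8|5|3
P(6,1) f=1→J1  8|6|3
R(4,7) f=1→J1  8|7|3
C(0,5) f=2→J2  8|7|4
M = 3(8−1)−2·7−4 = 21−14−4 = 3

M = 3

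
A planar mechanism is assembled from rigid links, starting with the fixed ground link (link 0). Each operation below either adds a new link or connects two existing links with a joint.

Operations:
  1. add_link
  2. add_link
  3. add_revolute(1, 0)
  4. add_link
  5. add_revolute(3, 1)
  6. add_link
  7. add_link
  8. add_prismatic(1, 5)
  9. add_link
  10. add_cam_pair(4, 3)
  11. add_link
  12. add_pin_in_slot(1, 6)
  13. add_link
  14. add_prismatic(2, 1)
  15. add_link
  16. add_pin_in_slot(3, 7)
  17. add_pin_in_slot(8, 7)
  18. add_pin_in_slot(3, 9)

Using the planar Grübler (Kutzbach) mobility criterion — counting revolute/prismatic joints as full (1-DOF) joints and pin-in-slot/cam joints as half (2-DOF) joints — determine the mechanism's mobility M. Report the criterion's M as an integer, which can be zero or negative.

M = 14

ground; <1,0,0>
#1 <2,0,0>
#2 <3,0,0>
R:1↔0 J1 <3,1,0>
#3 <4,1,0>
R:3↔1 J1 <4,2,0>
#4 <5,2,0>
#5 <6,2,0>
P:1↔5 J1 <6,3,0>
#6 <7,3,0>
C:4↔3 J2 <7,3,1>
#7 <8,3,1>
PS:1↔6 J2 <8,3,2>
#8 <9,3,2>
P:2↔1 J1 <9,4,2>
#9 <10,4,2>
PS:3↔7 J2 <10,4,3>
PS:8↔7 J2 <10,4,4>
PS:3↔9 J2 <10,4,5>
3×9 − 2×4 − 1×5 = 14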